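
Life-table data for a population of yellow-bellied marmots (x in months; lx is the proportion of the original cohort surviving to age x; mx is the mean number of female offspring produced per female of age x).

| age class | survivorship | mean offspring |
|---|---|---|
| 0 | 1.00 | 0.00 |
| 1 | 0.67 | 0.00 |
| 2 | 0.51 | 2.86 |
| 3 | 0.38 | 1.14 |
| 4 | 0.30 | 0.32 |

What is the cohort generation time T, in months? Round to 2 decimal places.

lx·mx: 0, 0, 1.4586, 0.4332, 0.096 → R0 = 1.9878
x·lx·mx: 0, 0, 2.9172, 1.2996, 0.384 → Σ = 4.6008
T = 4.6008 / 1.9878 = 2.314519… → 2.31

2.31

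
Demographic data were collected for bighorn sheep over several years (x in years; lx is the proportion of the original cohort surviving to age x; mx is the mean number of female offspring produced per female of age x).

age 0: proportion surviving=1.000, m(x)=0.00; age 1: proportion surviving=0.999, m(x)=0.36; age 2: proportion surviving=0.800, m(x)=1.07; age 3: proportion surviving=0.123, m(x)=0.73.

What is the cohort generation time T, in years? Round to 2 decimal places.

lx·mx: 0, 0.35964, 0.856, 0.08979 → R0 = 1.30543
x·lx·mx: 0, 0.35964, 1.712, 0.26937 → Σ = 2.34101
T = 2.34101 / 1.30543 = 1.793287… → 1.79

1.79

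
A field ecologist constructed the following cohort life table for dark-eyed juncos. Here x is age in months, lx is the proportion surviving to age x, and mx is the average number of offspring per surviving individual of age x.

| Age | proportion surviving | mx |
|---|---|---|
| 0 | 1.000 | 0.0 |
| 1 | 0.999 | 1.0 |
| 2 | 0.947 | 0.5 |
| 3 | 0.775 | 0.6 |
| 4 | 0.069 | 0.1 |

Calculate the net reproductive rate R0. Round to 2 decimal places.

1.94

lx·mx by age: 0, 0.999, 0.4735, 0.465, 0.0069
R0 = Σ lx·mx = 1.9444 → 1.94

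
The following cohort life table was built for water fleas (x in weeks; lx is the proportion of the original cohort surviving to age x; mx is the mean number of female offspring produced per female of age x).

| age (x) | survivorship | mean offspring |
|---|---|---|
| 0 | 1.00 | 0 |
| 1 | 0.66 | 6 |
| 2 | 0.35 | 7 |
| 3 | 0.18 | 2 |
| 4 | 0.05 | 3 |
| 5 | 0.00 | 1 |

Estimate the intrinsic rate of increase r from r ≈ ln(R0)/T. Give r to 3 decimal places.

1.270

R0 = Σ lx·mx = 0 + 3.96 + 2.45 + 0.36 + 0.15 + 0 = 6.92
Σ x·lx·mx = 10.54; T = 10.54/6.92 = 1.52312…
r ≈ ln(R0)/T = ln(6.92)/1.52312… = 1.27003… → 1.270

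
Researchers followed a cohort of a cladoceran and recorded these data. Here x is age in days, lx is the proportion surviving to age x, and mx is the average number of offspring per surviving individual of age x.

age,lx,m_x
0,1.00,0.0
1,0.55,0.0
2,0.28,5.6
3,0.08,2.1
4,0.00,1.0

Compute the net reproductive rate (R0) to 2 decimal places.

lx·mx by age: 0, 0, 1.568, 0.168, 0
R0 = Σ lx·mx = 1.736 → 1.74

1.74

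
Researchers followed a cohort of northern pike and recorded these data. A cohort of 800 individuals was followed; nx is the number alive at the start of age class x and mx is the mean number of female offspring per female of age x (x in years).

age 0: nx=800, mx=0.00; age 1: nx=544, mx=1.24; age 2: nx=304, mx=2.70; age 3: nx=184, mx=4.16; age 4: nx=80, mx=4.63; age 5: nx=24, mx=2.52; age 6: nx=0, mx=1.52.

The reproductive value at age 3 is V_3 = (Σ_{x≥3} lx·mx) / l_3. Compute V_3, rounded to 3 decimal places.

6.502

lx = nx/n0 = nx/800: 1, 0.68, 0.38, 0.23, 0.1, 0.03, 0
lx·mx for x ≥ 3: 0.9568, 0.463, 0.0756, 0 → sum = 1.4954
V_3 = 1.4954 / l_3 = 1.4954 / 0.23 = 6.501739… → 6.502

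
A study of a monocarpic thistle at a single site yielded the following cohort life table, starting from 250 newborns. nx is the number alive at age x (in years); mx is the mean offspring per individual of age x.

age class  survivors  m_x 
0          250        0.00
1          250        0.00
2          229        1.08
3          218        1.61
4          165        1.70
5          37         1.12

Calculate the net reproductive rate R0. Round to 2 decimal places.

lx = nx/n0 = nx/250: 1, 1, 0.916, 0.872, 0.66, 0.148
lx·mx by age: 0, 0, 0.98928, 1.40392, 1.122, 0.16576
R0 = Σ lx·mx = 3.68096 → 3.68

3.68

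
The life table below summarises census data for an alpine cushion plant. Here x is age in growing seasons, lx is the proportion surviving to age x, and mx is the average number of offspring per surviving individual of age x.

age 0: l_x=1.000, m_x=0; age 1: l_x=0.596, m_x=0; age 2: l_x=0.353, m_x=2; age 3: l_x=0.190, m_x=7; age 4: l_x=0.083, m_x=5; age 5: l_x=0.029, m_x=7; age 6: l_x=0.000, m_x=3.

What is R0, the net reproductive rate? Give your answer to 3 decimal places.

2.654

lx·mx by age: 0, 0, 0.706, 1.33, 0.415, 0.203, 0
R0 = Σ lx·mx = 2.654 → 2.654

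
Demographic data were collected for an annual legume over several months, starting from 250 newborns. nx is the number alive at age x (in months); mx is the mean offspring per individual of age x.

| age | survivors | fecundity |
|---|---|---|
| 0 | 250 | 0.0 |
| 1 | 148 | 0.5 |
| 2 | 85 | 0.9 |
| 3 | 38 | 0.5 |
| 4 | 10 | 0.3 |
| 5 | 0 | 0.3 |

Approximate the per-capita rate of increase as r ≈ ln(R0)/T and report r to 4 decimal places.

-0.2162

lx = nx/n0 = nx/250: 1, 0.592, 0.34, 0.152, 0.04, 0
R0 = Σ lx·mx = 0 + 0.296 + 0.306 + 0.076 + 0.012 + 0 = 0.69
Σ x·lx·mx = 1.184; T = 1.184/0.69 = 1.71594…
r ≈ ln(R0)/T = ln(0.69)/1.71594… = -0.216245… → -0.2162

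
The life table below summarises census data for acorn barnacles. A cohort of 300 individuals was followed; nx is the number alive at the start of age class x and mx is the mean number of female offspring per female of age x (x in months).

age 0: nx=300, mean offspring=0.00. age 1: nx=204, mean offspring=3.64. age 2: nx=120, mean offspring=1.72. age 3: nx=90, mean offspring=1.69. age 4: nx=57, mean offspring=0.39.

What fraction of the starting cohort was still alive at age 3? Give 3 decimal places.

0.300

l_3 = n_3/n_0 = 90/300 = 0.3 → 0.300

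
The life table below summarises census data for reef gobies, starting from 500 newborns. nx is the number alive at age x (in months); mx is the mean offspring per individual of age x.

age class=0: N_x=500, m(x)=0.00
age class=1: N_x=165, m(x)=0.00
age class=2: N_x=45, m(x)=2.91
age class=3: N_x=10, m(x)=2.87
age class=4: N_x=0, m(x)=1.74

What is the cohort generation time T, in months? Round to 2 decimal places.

lx = nx/n0 = nx/500: 1, 0.33, 0.09, 0.02, 0
lx·mx: 0, 0, 0.2619, 0.0574, 0 → R0 = 0.3193
x·lx·mx: 0, 0, 0.5238, 0.1722, 0 → Σ = 0.696
T = 0.696 / 0.3193 = 2.179768… → 2.18

2.18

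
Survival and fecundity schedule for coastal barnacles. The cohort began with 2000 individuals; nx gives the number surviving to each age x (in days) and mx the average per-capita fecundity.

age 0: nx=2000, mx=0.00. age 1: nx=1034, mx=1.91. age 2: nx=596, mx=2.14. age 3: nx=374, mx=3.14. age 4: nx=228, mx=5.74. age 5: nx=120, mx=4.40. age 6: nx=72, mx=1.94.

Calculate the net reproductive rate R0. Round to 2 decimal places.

3.20

lx = nx/n0 = nx/2000: 1, 0.517, 0.298, 0.187, 0.114, 0.06, 0.036
lx·mx by age: 0, 0.98747, 0.63772, 0.58718, 0.65436, 0.264, 0.06984
R0 = Σ lx·mx = 3.20057 → 3.20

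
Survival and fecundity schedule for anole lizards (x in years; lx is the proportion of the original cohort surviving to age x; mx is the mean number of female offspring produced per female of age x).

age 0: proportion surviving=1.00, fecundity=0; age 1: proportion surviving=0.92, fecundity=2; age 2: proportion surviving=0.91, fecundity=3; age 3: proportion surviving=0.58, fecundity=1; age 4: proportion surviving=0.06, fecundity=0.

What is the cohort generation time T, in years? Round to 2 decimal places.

lx·mx: 0, 1.84, 2.73, 0.58, 0 → R0 = 5.15
x·lx·mx: 0, 1.84, 5.46, 1.74, 0 → Σ = 9.04
T = 9.04 / 5.15 = 1.75534… → 1.76

1.76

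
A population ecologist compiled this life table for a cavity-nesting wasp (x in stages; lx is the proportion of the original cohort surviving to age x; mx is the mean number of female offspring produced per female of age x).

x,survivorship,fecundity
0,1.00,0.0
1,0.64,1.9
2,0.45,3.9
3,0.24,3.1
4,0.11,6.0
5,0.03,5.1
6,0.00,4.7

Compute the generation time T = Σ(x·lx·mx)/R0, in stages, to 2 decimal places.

2.29

lx·mx: 0, 1.216, 1.755, 0.744, 0.66, 0.153, 0 → R0 = 4.528
x·lx·mx: 0, 1.216, 3.51, 2.232, 2.64, 0.765, 0 → Σ = 10.363
T = 10.363 / 4.528 = 2.288648… → 2.29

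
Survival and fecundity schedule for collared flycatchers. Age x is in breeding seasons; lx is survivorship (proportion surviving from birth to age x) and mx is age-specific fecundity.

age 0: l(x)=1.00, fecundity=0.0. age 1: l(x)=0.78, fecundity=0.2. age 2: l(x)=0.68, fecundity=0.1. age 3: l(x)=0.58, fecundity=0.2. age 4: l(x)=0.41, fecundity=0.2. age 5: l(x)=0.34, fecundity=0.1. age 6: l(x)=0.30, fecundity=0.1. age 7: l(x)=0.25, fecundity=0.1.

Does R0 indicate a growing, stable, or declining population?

declining

R0 = Σ lx·mx = 0 + 0.156 + 0.068 + 0.116 + 0.082 + 0.034 + 0.03 + 0.025 = 0.511
R0 < 1, so the population is declining.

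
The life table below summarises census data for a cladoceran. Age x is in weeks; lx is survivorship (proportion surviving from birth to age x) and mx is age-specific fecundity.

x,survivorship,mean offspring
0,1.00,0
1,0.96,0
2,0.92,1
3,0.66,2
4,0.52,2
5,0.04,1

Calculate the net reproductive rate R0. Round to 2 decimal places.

lx·mx by age: 0, 0, 0.92, 1.32, 1.04, 0.04
R0 = Σ lx·mx = 3.32 → 3.32

3.32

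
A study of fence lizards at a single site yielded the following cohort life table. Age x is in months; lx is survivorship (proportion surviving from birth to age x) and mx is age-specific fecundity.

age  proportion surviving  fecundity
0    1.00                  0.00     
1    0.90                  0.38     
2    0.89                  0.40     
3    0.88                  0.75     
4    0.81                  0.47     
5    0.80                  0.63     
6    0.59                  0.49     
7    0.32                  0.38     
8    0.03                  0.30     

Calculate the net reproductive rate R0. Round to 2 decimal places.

2.66

lx·mx by age: 0, 0.342, 0.356, 0.66, 0.3807, 0.504, 0.2891, 0.1216, 0.009
R0 = Σ lx·mx = 2.6624 → 2.66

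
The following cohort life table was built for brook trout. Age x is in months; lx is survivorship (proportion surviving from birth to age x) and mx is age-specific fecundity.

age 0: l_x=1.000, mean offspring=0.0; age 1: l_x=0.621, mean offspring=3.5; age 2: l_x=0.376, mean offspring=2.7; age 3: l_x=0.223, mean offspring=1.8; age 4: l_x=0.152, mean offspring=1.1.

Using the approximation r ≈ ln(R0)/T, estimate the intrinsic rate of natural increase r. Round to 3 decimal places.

R0 = Σ lx·mx = 0 + 2.1735 + 1.0152 + 0.4014 + 0.1672 = 3.7573
Σ x·lx·mx = 6.0769; T = 6.0769/3.7573 = 1.61736…
r ≈ ln(R0)/T = ln(3.7573)/1.61736… = 0.81843… → 0.818

0.818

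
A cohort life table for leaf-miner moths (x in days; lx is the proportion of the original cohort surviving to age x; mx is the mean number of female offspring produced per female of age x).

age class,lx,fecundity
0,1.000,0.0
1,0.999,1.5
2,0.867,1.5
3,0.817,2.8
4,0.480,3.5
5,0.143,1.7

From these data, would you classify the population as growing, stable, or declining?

growing

R0 = Σ lx·mx = 0 + 1.4985 + 1.3005 + 2.2876 + 1.68 + 0.2431 = 7.0097
R0 > 1, so the population is growing.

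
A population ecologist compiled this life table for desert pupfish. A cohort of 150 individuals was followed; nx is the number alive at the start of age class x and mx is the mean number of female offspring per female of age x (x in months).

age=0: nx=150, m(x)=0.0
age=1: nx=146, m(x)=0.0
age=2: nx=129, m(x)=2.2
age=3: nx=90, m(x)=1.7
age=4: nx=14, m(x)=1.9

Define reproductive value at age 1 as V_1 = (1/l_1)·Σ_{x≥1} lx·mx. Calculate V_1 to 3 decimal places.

lx = nx/n0 = nx/150: 1, 0.97333…, 0.86, 0.6, 0.09333…
lx·mx for x ≥ 1: 0, 1.892, 1.02, 0.177333… → sum = 3.089333…
V_1 = 3.089333… / l_1 = 3.089333… / 0.973333… = 3.173973… → 3.174

3.174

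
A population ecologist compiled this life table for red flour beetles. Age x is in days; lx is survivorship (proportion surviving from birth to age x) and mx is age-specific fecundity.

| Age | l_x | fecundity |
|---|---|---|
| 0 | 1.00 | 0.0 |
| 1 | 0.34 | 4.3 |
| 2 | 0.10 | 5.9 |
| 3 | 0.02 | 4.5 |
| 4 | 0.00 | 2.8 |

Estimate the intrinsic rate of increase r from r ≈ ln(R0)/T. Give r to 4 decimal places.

0.5603

R0 = Σ lx·mx = 0 + 1.462 + 0.59 + 0.09 + 0 = 2.142
Σ x·lx·mx = 2.912; T = 2.912/2.142 = 1.35948…
r ≈ ln(R0)/T = ln(2.142)/1.35948… = 0.560318… → 0.5603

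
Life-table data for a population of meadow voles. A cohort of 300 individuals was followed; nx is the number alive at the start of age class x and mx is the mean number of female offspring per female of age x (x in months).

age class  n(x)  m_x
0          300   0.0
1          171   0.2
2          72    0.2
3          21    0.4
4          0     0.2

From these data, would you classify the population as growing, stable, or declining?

declining

lx = nx/n0 = nx/300: 1, 0.57, 0.24, 0.07, 0
R0 = Σ lx·mx = 0 + 0.114 + 0.048 + 0.028 + 0 = 0.19
R0 < 1, so the population is declining.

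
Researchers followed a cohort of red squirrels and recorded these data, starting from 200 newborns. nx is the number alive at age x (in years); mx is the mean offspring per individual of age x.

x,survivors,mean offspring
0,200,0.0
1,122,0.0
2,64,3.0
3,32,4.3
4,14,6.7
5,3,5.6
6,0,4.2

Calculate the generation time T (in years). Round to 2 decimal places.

2.85

lx = nx/n0 = nx/200: 1, 0.61, 0.32, 0.16, 0.07, 0.015, 0
lx·mx: 0, 0, 0.96, 0.688, 0.469, 0.084, 0 → R0 = 2.201
x·lx·mx: 0, 0, 1.92, 2.064, 1.876, 0.42, 0 → Σ = 6.28
T = 6.28 / 2.201 = 2.853249… → 2.85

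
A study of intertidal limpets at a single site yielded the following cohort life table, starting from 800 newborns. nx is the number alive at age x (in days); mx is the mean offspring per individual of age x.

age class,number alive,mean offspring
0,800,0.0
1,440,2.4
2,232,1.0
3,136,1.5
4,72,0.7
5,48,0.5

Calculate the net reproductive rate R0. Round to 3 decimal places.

lx = nx/n0 = nx/800: 1, 0.55, 0.29, 0.17, 0.09, 0.06
lx·mx by age: 0, 1.32, 0.29, 0.255, 0.063, 0.03
R0 = Σ lx·mx = 1.958 → 1.958

1.958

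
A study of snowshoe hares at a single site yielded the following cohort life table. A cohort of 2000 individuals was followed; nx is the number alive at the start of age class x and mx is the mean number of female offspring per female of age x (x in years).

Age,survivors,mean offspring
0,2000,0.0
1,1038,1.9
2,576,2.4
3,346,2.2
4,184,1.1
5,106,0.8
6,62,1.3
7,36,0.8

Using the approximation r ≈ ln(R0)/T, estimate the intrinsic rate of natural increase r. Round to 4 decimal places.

0.4107

lx = nx/n0 = nx/2000: 1, 0.519, 0.288, 0.173, 0.092, 0.053, 0.031, 0.018
R0 = Σ lx·mx = 0 + 0.9861 + 0.6912 + 0.3806 + 0.1012 + 0.0424 + 0.0403 + 0.0144 = 2.2562
Σ x·lx·mx = 4.4697; T = 4.4697/2.2562 = 1.98107…
r ≈ ln(R0)/T = ln(2.2562)/1.98107… = 0.410728… → 0.4107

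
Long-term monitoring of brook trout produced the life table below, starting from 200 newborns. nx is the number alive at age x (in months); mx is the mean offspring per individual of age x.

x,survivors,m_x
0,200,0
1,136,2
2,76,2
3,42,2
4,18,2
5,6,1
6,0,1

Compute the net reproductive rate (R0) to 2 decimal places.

2.75

lx = nx/n0 = nx/200: 1, 0.68, 0.38, 0.21, 0.09, 0.03, 0
lx·mx by age: 0, 1.36, 0.76, 0.42, 0.18, 0.03, 0
R0 = Σ lx·mx = 2.75 → 2.75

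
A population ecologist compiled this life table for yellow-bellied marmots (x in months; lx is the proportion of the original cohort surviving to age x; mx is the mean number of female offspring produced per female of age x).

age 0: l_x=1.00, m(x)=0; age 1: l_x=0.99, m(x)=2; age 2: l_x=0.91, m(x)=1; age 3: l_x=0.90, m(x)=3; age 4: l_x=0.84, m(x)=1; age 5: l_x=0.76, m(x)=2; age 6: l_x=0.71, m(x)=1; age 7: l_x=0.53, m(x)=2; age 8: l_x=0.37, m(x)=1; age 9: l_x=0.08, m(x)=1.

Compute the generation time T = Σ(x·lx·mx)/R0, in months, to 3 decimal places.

lx·mx: 0, 1.98, 0.91, 2.7, 0.84, 1.52, 0.71, 1.06, 0.37, 0.08 → R0 = 10.17
x·lx·mx: 0, 1.98, 1.82, 8.1, 3.36, 7.6, 4.26, 7.42, 2.96, 0.72 → Σ = 38.22
T = 38.22 / 10.17 = 3.758112… → 3.758

3.758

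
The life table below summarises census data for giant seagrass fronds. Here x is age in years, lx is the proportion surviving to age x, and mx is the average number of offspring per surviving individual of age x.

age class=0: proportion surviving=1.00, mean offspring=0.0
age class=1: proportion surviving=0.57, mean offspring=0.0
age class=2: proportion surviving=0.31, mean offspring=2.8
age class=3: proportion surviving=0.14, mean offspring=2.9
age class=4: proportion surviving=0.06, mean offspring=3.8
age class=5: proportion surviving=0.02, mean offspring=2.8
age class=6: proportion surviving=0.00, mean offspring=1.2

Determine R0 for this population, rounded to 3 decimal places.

lx·mx by age: 0, 0, 0.868, 0.406, 0.228, 0.056, 0
R0 = Σ lx·mx = 1.558 → 1.558

1.558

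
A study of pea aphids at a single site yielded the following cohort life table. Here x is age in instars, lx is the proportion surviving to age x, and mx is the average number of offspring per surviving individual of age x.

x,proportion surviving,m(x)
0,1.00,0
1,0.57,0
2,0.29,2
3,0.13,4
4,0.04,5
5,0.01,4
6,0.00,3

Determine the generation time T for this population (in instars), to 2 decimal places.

2.78

lx·mx: 0, 0, 0.58, 0.52, 0.2, 0.04, 0 → R0 = 1.34
x·lx·mx: 0, 0, 1.16, 1.56, 0.8, 0.2, 0 → Σ = 3.72
T = 3.72 / 1.34 = 2.776119… → 2.78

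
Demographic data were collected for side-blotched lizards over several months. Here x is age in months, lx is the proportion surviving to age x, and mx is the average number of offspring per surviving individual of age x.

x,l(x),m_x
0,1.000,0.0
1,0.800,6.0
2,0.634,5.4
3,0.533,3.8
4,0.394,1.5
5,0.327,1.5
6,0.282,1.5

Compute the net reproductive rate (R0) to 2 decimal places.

lx·mx by age: 0, 4.8, 3.4236, 2.0254, 0.591, 0.4905, 0.423
R0 = Σ lx·mx = 11.7535 → 11.75

11.75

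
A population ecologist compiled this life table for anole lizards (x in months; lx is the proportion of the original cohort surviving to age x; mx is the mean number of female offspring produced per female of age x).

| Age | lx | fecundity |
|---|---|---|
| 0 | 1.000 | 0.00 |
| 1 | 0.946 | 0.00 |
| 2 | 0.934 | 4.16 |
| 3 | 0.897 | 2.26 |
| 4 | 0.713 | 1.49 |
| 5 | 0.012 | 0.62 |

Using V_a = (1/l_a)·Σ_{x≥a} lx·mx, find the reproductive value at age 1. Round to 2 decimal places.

7.38

lx·mx for x ≥ 1: 0, 3.88544, 2.02722, 1.06237, 0.00744 → sum = 6.98247
V_1 = 6.98247 / l_1 = 6.98247 / 0.946 = 7.381047… → 7.38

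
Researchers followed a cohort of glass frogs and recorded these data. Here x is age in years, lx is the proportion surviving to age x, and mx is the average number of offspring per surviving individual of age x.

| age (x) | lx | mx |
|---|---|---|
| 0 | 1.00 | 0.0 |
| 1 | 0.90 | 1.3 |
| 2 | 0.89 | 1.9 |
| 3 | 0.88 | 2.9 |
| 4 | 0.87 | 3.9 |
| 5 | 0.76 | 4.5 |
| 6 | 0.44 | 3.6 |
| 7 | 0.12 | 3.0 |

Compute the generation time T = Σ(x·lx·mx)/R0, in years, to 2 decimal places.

3.87

lx·mx: 0, 1.17, 1.691, 2.552, 3.393, 3.42, 1.584, 0.36 → R0 = 14.17
x·lx·mx: 0, 1.17, 3.382, 7.656, 13.572, 17.1, 9.504, 2.52 → Σ = 54.904
T = 54.904 / 14.17 = 3.874665… → 3.87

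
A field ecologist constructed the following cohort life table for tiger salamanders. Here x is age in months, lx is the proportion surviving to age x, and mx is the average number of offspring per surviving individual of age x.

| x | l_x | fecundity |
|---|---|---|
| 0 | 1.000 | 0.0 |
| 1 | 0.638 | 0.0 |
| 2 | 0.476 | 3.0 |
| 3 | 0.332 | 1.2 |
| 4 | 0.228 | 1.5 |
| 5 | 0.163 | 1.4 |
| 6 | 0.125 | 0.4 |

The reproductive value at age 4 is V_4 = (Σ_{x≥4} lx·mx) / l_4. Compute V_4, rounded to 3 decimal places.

2.720

lx·mx for x ≥ 4: 0.342, 0.2282, 0.05 → sum = 0.6202
V_4 = 0.6202 / l_4 = 0.6202 / 0.228 = 2.720175… → 2.720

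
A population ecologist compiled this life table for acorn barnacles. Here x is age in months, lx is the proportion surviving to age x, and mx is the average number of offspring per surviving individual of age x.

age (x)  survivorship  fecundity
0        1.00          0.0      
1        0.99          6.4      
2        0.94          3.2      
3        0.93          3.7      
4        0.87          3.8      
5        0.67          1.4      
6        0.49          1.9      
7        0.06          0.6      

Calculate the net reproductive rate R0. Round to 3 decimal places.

lx·mx by age: 0, 6.336, 3.008, 3.441, 3.306, 0.938, 0.931, 0.036
R0 = Σ lx·mx = 17.996 → 17.996

17.996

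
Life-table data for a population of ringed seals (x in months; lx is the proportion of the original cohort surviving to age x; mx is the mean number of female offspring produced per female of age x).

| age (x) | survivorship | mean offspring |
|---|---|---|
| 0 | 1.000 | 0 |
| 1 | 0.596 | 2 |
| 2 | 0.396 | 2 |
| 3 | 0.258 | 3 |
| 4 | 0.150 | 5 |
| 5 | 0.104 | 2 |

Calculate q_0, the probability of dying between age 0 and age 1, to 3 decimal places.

q_0 = (l_0 − l_1) / l_0 = (1 − 0.596) / 1
     = 0.404 / 1 = 0.404 → 0.404

0.404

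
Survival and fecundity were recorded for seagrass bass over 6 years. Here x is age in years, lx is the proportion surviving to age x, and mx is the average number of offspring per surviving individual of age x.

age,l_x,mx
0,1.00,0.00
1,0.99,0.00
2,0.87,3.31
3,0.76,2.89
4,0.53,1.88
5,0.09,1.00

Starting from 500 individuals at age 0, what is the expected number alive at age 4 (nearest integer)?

Expected survivors = N0 · l_4 = 500 × 0.53 = 265 → 265

265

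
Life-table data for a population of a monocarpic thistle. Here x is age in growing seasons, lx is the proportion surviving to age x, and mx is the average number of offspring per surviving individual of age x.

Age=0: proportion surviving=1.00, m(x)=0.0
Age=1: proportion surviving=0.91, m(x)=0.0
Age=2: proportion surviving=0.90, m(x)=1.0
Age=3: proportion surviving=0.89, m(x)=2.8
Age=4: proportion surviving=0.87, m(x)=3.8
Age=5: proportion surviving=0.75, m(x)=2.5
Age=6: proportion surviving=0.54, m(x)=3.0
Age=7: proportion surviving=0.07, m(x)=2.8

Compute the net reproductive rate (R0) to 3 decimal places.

10.389

lx·mx by age: 0, 0, 0.9, 2.492, 3.306, 1.875, 1.62, 0.196
R0 = Σ lx·mx = 10.389 → 10.389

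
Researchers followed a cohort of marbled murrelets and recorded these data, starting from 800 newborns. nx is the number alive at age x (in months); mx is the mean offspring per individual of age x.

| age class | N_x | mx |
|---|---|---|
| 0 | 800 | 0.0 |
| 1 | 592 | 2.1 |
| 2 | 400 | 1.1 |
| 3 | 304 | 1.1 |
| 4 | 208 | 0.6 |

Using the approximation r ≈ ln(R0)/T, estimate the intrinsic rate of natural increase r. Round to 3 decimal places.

0.582

lx = nx/n0 = nx/800: 1, 0.74, 0.5, 0.38, 0.26
R0 = Σ lx·mx = 0 + 1.554 + 0.55 + 0.418 + 0.156 = 2.678
Σ x·lx·mx = 4.532; T = 4.532/2.678 = 1.69231…
r ≈ ln(R0)/T = ln(2.678)/1.69231… = 0.58209… → 0.582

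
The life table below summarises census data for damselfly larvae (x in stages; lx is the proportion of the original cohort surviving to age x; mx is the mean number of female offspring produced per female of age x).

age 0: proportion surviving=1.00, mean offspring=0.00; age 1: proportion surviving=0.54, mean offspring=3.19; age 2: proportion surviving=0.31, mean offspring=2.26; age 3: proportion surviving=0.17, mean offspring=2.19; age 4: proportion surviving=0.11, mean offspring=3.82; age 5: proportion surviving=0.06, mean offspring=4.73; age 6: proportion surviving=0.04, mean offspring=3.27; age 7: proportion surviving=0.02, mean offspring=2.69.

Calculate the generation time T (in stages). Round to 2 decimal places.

2.31

lx·mx: 0, 1.7226, 0.7006, 0.3723, 0.4202, 0.2838, 0.1308, 0.0538 → R0 = 3.6841
x·lx·mx: 0, 1.7226, 1.4012, 1.1169, 1.6808, 1.419, 0.7848, 0.3766 → Σ = 8.5019
T = 8.5019 / 3.6841 = 2.307728… → 2.31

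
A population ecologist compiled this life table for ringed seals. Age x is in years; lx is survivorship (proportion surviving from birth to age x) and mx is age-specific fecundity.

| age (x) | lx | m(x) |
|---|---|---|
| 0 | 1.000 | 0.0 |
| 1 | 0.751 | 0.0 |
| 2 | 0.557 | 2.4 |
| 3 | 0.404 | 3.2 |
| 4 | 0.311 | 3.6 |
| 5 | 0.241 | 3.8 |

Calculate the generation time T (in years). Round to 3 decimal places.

3.346

lx·mx: 0, 0, 1.3368, 1.2928, 1.1196, 0.9158 → R0 = 4.665
x·lx·mx: 0, 0, 2.6736, 3.8784, 4.4784, 4.579 → Σ = 15.6094
T = 15.6094 / 4.665 = 3.346066… → 3.346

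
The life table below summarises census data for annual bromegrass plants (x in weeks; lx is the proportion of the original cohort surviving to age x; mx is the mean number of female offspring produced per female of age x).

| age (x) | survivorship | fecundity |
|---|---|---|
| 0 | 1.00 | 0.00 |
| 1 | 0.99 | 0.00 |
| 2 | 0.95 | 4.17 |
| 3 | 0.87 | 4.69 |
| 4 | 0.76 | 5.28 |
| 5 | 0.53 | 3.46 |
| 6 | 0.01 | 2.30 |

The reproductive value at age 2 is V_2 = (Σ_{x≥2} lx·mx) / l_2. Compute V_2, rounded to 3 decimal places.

14.644

lx·mx for x ≥ 2: 3.9615, 4.0803, 4.0128, 1.8338, 0.023 → sum = 13.9114
V_2 = 13.9114 / l_2 = 13.9114 / 0.95 = 14.643579… → 14.644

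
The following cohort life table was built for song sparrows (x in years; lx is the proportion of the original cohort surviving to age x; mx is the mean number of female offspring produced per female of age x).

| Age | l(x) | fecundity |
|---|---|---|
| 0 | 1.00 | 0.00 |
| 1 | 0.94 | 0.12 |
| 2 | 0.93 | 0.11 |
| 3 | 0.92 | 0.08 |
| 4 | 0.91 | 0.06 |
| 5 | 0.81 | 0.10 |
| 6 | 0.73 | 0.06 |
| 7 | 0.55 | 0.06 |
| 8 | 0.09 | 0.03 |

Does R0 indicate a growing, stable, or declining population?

declining

R0 = Σ lx·mx = 0 + 0.1128 + 0.1023 + 0.0736 + 0.0546 + 0.081 + 0.0438 + 0.033 + 0.0027 = 0.5038
R0 < 1, so the population is declining.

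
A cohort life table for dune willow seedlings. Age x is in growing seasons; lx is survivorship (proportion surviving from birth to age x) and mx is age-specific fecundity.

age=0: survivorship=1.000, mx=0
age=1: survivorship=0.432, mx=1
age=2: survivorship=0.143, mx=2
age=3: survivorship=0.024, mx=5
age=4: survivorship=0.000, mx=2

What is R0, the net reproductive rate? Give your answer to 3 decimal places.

0.838

lx·mx by age: 0, 0.432, 0.286, 0.12, 0
R0 = Σ lx·mx = 0.838 → 0.838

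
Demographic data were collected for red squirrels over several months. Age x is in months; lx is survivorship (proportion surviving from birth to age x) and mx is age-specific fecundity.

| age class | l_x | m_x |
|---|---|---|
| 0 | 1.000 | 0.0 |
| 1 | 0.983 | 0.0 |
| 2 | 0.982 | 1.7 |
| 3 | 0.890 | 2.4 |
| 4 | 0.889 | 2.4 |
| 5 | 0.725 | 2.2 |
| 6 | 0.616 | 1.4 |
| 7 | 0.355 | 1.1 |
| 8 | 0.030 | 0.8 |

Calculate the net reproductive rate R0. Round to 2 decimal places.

8.81

lx·mx by age: 0, 0, 1.6694, 2.136, 2.1336, 1.595, 0.8624, 0.3905, 0.024
R0 = Σ lx·mx = 8.8109 → 8.81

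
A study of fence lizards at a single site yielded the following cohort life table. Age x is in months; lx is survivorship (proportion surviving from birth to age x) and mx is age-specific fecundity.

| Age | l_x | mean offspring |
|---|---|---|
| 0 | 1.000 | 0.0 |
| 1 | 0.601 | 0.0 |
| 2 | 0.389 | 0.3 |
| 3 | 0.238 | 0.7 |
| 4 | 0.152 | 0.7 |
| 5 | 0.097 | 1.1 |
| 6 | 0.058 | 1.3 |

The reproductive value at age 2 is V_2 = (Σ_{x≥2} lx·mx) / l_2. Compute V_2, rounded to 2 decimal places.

lx·mx for x ≥ 2: 0.1167, 0.1666, 0.1064, 0.1067, 0.0754 → sum = 0.5718
V_2 = 0.5718 / l_2 = 0.5718 / 0.389 = 1.469923… → 1.47

1.47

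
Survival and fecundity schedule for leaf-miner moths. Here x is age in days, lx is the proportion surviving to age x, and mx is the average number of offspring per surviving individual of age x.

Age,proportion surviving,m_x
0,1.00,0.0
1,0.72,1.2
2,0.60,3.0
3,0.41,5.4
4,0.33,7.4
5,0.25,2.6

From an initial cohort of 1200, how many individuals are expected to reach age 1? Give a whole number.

Expected survivors = N0 · l_1 = 1200 × 0.72 = 864 → 864

864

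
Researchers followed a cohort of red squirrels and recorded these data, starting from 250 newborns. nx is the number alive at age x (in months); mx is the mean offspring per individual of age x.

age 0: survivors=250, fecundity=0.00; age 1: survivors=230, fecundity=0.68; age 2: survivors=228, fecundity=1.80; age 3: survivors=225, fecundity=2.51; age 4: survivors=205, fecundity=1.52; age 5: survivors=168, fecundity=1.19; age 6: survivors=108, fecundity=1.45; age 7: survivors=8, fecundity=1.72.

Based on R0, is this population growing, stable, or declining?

growing

lx = nx/n0 = nx/250: 1, 0.92, 0.912, 0.9, 0.82, 0.672, 0.432, 0.032
R0 = Σ lx·mx = 0 + 0.6256 + 1.6416 + 2.259 + 1.2464 + 0.79968 + 0.6264 + 0.05504 = 7.25372
R0 > 1, so the population is growing.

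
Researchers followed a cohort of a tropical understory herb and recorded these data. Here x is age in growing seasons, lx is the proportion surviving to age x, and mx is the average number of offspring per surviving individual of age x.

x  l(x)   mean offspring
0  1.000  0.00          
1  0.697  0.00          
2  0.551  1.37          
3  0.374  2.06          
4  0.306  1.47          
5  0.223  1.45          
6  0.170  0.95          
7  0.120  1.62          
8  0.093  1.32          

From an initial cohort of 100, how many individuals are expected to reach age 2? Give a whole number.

55

Expected survivors = N0 · l_2 = 100 × 0.551 = 55.1 → 55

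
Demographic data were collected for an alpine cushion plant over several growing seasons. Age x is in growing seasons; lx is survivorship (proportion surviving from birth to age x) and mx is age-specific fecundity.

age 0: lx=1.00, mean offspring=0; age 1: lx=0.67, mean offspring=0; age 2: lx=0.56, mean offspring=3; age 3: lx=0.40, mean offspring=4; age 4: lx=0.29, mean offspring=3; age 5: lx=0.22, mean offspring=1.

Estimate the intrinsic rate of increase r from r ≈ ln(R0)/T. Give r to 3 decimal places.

0.506

R0 = Σ lx·mx = 0 + 0 + 1.68 + 1.6 + 0.87 + 0.22 = 4.37
Σ x·lx·mx = 12.74; T = 12.74/4.37 = 2.91533…
r ≈ ln(R0)/T = ln(4.37)/2.91533… = 0.50586… → 0.506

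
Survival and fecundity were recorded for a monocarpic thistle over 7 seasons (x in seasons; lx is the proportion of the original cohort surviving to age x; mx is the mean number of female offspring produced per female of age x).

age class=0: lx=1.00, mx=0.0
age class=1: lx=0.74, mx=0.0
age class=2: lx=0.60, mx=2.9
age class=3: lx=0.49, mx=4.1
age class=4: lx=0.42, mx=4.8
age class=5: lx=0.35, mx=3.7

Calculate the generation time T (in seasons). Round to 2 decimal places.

lx·mx: 0, 0, 1.74, 2.009, 2.016, 1.295 → R0 = 7.06
x·lx·mx: 0, 0, 3.48, 6.027, 8.064, 6.475 → Σ = 24.046
T = 24.046 / 7.06 = 3.405949… → 3.41

3.41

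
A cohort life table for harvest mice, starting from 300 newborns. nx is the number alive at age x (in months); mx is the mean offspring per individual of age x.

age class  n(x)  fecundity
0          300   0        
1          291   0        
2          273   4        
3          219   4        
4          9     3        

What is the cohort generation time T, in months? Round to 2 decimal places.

lx = nx/n0 = nx/300: 1, 0.97, 0.91, 0.73, 0.03
lx·mx: 0, 0, 3.64, 2.92, 0.09 → R0 = 6.65
x·lx·mx: 0, 0, 7.28, 8.76, 0.36 → Σ = 16.4
T = 16.4 / 6.65 = 2.466165… → 2.47

2.47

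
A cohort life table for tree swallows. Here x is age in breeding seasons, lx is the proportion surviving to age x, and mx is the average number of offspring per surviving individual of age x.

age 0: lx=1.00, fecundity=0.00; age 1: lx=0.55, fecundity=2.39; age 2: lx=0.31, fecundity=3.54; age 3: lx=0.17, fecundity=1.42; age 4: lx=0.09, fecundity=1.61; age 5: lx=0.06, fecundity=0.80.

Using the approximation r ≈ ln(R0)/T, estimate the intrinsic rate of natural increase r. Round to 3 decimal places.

0.589

R0 = Σ lx·mx = 0 + 1.3145 + 1.0974 + 0.2414 + 0.1449 + 0.048 = 2.8462
Σ x·lx·mx = 5.0531; T = 5.0531/2.8462 = 1.77538…
r ≈ ln(R0)/T = ln(2.8462)/1.77538… = 0.58916… → 0.589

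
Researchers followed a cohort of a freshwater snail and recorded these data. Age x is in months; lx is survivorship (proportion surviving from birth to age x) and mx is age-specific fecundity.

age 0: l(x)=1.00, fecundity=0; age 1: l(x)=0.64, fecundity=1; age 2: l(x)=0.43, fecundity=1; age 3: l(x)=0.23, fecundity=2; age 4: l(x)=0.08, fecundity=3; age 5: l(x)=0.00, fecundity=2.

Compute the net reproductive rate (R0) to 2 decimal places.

1.77

lx·mx by age: 0, 0.64, 0.43, 0.46, 0.24, 0
R0 = Σ lx·mx = 1.77 → 1.77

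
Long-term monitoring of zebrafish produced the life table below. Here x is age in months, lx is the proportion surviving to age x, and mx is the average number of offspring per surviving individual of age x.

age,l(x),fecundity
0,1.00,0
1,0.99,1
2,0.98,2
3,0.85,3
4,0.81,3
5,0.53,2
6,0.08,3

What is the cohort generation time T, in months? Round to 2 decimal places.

3.14

lx·mx: 0, 0.99, 1.96, 2.55, 2.43, 1.06, 0.24 → R0 = 9.23
x·lx·mx: 0, 0.99, 3.92, 7.65, 9.72, 5.3, 1.44 → Σ = 29.02
T = 29.02 / 9.23 = 3.144095… → 3.14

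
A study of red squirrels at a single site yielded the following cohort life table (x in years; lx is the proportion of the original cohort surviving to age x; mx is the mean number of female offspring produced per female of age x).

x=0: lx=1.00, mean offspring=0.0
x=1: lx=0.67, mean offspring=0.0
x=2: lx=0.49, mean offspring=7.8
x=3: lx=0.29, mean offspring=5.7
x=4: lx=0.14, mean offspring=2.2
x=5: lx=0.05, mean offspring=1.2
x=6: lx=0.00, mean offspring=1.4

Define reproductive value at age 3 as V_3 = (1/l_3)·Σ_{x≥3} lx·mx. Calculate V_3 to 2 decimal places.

6.97

lx·mx for x ≥ 3: 1.653, 0.308, 0.06, 0 → sum = 2.021
V_3 = 2.021 / l_3 = 2.021 / 0.29 = 6.968966… → 6.97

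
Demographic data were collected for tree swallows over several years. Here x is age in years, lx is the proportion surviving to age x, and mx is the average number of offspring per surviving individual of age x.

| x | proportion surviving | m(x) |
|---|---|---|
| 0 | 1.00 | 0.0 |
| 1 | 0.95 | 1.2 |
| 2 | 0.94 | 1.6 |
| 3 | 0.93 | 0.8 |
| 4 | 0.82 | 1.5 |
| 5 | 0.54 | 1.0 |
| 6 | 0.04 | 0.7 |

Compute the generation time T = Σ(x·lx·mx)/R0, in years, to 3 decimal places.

2.732

lx·mx: 0, 1.14, 1.504, 0.744, 1.23, 0.54, 0.028 → R0 = 5.186
x·lx·mx: 0, 1.14, 3.008, 2.232, 4.92, 2.7, 0.168 → Σ = 14.168
T = 14.168 / 5.186 = 2.731971… → 2.732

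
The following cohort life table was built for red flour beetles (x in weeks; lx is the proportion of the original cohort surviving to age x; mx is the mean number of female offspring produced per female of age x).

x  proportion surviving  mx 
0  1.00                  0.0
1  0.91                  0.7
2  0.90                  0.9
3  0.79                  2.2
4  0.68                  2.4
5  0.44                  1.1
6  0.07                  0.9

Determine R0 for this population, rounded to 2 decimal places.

lx·mx by age: 0, 0.637, 0.81, 1.738, 1.632, 0.484, 0.063
R0 = Σ lx·mx = 5.364 → 5.36

5.36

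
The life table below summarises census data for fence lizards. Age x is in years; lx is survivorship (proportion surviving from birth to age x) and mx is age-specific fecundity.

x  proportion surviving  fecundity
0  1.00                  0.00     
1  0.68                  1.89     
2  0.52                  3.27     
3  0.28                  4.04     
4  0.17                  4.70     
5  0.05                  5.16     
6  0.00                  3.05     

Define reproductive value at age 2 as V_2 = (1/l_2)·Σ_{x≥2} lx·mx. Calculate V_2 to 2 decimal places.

lx·mx for x ≥ 2: 1.7004, 1.1312, 0.799, 0.258, 0 → sum = 3.8886
V_2 = 3.8886 / l_2 = 3.8886 / 0.52 = 7.478077… → 7.48

7.48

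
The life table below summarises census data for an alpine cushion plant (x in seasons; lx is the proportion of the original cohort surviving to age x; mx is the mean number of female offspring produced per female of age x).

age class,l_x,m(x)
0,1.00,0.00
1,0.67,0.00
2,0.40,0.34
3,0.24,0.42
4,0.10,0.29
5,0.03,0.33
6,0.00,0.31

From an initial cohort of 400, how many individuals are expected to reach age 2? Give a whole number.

Expected survivors = N0 · l_2 = 400 × 0.40 = 160 → 160

160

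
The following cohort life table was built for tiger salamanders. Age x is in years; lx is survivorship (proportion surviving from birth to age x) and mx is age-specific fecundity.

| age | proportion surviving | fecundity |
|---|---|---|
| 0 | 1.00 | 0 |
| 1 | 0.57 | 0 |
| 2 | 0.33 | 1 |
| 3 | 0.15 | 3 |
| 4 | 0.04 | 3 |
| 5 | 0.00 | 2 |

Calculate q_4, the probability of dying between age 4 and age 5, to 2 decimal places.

1.00

q_4 = (l_4 − l_5) / l_4 = (0.04 − 0) / 0.04
     = 0.04 / 0.04 = 1 → 1.00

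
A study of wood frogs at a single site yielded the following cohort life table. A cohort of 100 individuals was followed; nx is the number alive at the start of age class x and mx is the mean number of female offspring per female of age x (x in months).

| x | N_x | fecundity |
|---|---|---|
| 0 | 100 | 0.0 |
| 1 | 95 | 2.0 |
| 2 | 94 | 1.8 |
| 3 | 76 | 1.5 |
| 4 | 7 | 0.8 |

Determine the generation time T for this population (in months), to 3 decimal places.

1.865

lx = nx/n0 = nx/100: 1, 0.95, 0.94, 0.76, 0.07
lx·mx: 0, 1.9, 1.692, 1.14, 0.056 → R0 = 4.788
x·lx·mx: 0, 1.9, 3.384, 3.42, 0.224 → Σ = 8.928
T = 8.928 / 4.788 = 1.864662… → 1.865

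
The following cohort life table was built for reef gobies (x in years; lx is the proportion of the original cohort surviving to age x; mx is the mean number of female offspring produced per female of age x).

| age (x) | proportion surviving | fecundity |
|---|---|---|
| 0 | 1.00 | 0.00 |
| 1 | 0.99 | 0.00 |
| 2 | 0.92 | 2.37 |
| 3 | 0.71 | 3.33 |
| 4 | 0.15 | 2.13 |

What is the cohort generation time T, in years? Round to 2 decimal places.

lx·mx: 0, 0, 2.1804, 2.3643, 0.3195 → R0 = 4.8642
x·lx·mx: 0, 0, 4.3608, 7.0929, 1.278 → Σ = 12.7317
T = 12.7317 / 4.8642 = 2.617429… → 2.62

2.62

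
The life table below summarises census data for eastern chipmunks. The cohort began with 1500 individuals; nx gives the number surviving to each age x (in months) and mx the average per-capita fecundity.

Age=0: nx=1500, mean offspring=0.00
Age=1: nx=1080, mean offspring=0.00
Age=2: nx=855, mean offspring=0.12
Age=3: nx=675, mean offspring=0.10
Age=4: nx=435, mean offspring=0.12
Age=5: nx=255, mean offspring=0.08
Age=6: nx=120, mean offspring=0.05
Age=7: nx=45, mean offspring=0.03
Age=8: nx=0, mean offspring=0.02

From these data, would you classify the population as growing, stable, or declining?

declining

lx = nx/n0 = nx/1500: 1, 0.72, 0.57, 0.45, 0.29, 0.17, 0.08, 0.03, 0
R0 = Σ lx·mx = 0 + 0 + 0.0684 + 0.045 + 0.0348 + 0.0136 + 0.004 + 0.0009 + 0 = 0.1667
R0 < 1, so the population is declining.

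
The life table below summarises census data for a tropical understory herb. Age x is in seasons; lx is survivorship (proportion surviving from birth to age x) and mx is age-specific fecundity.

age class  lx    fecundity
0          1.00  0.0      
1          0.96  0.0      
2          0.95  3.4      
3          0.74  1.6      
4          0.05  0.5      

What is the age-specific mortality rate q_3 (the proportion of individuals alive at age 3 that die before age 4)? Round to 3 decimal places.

q_3 = (l_3 − l_4) / l_3 = (0.74 − 0.05) / 0.74
     = 0.69 / 0.74 = 0.932432… → 0.932

0.932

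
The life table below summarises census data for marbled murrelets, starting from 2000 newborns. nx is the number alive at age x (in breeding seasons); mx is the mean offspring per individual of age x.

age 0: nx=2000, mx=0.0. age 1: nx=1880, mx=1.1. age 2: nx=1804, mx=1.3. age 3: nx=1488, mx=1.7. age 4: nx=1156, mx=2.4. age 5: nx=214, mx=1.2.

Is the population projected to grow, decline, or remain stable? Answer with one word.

growing

lx = nx/n0 = nx/2000: 1, 0.94, 0.902, 0.744, 0.578, 0.107
R0 = Σ lx·mx = 0 + 1.034 + 1.1726 + 1.2648 + 1.3872 + 0.1284 = 4.987
R0 > 1, so the population is growing.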